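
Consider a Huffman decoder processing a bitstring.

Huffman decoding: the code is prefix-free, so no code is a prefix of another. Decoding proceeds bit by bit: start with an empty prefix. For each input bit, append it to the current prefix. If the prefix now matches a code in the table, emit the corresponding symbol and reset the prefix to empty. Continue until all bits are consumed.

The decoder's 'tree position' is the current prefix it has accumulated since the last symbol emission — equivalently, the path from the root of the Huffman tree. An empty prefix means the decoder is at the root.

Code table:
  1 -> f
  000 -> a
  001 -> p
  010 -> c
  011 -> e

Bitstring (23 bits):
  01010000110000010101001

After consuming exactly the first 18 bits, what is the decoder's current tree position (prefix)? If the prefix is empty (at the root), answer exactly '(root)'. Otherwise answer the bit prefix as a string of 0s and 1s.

Answer: 01

Derivation:
Bit 0: prefix='0' (no match yet)
Bit 1: prefix='01' (no match yet)
Bit 2: prefix='010' -> emit 'c', reset
Bit 3: prefix='1' -> emit 'f', reset
Bit 4: prefix='0' (no match yet)
Bit 5: prefix='00' (no match yet)
Bit 6: prefix='000' -> emit 'a', reset
Bit 7: prefix='0' (no match yet)
Bit 8: prefix='01' (no match yet)
Bit 9: prefix='011' -> emit 'e', reset
Bit 10: prefix='0' (no match yet)
Bit 11: prefix='00' (no match yet)
Bit 12: prefix='000' -> emit 'a', reset
Bit 13: prefix='0' (no match yet)
Bit 14: prefix='00' (no match yet)
Bit 15: prefix='001' -> emit 'p', reset
Bit 16: prefix='0' (no match yet)
Bit 17: prefix='01' (no match yet)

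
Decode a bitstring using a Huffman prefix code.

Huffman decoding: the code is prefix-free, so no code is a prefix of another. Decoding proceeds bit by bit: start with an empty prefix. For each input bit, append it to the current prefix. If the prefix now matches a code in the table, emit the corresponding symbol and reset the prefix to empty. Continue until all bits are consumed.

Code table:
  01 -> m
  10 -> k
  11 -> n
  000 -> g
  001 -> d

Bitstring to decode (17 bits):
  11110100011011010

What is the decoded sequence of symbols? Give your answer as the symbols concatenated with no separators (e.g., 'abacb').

Answer: nnmgnmkk

Derivation:
Bit 0: prefix='1' (no match yet)
Bit 1: prefix='11' -> emit 'n', reset
Bit 2: prefix='1' (no match yet)
Bit 3: prefix='11' -> emit 'n', reset
Bit 4: prefix='0' (no match yet)
Bit 5: prefix='01' -> emit 'm', reset
Bit 6: prefix='0' (no match yet)
Bit 7: prefix='00' (no match yet)
Bit 8: prefix='000' -> emit 'g', reset
Bit 9: prefix='1' (no match yet)
Bit 10: prefix='11' -> emit 'n', reset
Bit 11: prefix='0' (no match yet)
Bit 12: prefix='01' -> emit 'm', reset
Bit 13: prefix='1' (no match yet)
Bit 14: prefix='10' -> emit 'k', reset
Bit 15: prefix='1' (no match yet)
Bit 16: prefix='10' -> emit 'k', reset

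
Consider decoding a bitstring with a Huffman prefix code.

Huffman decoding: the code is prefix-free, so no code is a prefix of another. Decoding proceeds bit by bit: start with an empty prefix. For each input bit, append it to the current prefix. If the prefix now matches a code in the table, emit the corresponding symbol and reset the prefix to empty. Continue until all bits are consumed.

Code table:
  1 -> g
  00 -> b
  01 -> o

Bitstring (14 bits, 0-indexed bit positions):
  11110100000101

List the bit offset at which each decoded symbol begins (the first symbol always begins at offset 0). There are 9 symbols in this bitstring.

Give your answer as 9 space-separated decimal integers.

Answer: 0 1 2 3 4 6 8 10 12

Derivation:
Bit 0: prefix='1' -> emit 'g', reset
Bit 1: prefix='1' -> emit 'g', reset
Bit 2: prefix='1' -> emit 'g', reset
Bit 3: prefix='1' -> emit 'g', reset
Bit 4: prefix='0' (no match yet)
Bit 5: prefix='01' -> emit 'o', reset
Bit 6: prefix='0' (no match yet)
Bit 7: prefix='00' -> emit 'b', reset
Bit 8: prefix='0' (no match yet)
Bit 9: prefix='00' -> emit 'b', reset
Bit 10: prefix='0' (no match yet)
Bit 11: prefix='01' -> emit 'o', reset
Bit 12: prefix='0' (no match yet)
Bit 13: prefix='01' -> emit 'o', reset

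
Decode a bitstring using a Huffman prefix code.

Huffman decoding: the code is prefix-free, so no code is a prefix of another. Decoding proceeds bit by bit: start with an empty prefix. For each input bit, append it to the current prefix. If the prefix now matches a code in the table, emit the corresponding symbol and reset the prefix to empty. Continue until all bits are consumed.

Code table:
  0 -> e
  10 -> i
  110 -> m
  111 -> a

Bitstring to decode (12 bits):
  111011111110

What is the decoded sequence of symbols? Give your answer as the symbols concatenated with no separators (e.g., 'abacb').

Bit 0: prefix='1' (no match yet)
Bit 1: prefix='11' (no match yet)
Bit 2: prefix='111' -> emit 'a', reset
Bit 3: prefix='0' -> emit 'e', reset
Bit 4: prefix='1' (no match yet)
Bit 5: prefix='11' (no match yet)
Bit 6: prefix='111' -> emit 'a', reset
Bit 7: prefix='1' (no match yet)
Bit 8: prefix='11' (no match yet)
Bit 9: prefix='111' -> emit 'a', reset
Bit 10: prefix='1' (no match yet)
Bit 11: prefix='10' -> emit 'i', reset

Answer: aeaai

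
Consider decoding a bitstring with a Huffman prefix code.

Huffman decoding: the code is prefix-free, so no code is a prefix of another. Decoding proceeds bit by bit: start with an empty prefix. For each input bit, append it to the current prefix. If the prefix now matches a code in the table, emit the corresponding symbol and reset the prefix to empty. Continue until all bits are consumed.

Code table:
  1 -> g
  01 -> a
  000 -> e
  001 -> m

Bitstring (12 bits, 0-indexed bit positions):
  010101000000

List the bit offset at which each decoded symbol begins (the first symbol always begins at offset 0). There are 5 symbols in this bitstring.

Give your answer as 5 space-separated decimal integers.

Bit 0: prefix='0' (no match yet)
Bit 1: prefix='01' -> emit 'a', reset
Bit 2: prefix='0' (no match yet)
Bit 3: prefix='01' -> emit 'a', reset
Bit 4: prefix='0' (no match yet)
Bit 5: prefix='01' -> emit 'a', reset
Bit 6: prefix='0' (no match yet)
Bit 7: prefix='00' (no match yet)
Bit 8: prefix='000' -> emit 'e', reset
Bit 9: prefix='0' (no match yet)
Bit 10: prefix='00' (no match yet)
Bit 11: prefix='000' -> emit 'e', reset

Answer: 0 2 4 6 9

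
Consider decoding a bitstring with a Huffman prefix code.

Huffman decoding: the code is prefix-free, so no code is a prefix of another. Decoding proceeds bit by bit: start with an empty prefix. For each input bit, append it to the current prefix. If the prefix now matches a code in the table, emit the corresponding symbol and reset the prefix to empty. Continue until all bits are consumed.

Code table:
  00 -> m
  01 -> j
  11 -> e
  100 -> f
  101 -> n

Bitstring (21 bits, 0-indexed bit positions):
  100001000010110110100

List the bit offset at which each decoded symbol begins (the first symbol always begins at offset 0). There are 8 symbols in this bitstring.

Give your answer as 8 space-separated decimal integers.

Bit 0: prefix='1' (no match yet)
Bit 1: prefix='10' (no match yet)
Bit 2: prefix='100' -> emit 'f', reset
Bit 3: prefix='0' (no match yet)
Bit 4: prefix='00' -> emit 'm', reset
Bit 5: prefix='1' (no match yet)
Bit 6: prefix='10' (no match yet)
Bit 7: prefix='100' -> emit 'f', reset
Bit 8: prefix='0' (no match yet)
Bit 9: prefix='00' -> emit 'm', reset
Bit 10: prefix='1' (no match yet)
Bit 11: prefix='10' (no match yet)
Bit 12: prefix='101' -> emit 'n', reset
Bit 13: prefix='1' (no match yet)
Bit 14: prefix='10' (no match yet)
Bit 15: prefix='101' -> emit 'n', reset
Bit 16: prefix='1' (no match yet)
Bit 17: prefix='10' (no match yet)
Bit 18: prefix='101' -> emit 'n', reset
Bit 19: prefix='0' (no match yet)
Bit 20: prefix='00' -> emit 'm', reset

Answer: 0 3 5 8 10 13 16 19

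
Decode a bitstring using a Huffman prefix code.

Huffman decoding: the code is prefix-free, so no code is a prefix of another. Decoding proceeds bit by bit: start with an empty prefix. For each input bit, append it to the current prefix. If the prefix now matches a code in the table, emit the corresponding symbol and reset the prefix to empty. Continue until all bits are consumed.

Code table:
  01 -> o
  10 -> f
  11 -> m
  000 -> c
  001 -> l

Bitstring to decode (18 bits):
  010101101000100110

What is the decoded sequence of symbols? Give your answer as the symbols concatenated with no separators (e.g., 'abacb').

Bit 0: prefix='0' (no match yet)
Bit 1: prefix='01' -> emit 'o', reset
Bit 2: prefix='0' (no match yet)
Bit 3: prefix='01' -> emit 'o', reset
Bit 4: prefix='0' (no match yet)
Bit 5: prefix='01' -> emit 'o', reset
Bit 6: prefix='1' (no match yet)
Bit 7: prefix='10' -> emit 'f', reset
Bit 8: prefix='1' (no match yet)
Bit 9: prefix='10' -> emit 'f', reset
Bit 10: prefix='0' (no match yet)
Bit 11: prefix='00' (no match yet)
Bit 12: prefix='001' -> emit 'l', reset
Bit 13: prefix='0' (no match yet)
Bit 14: prefix='00' (no match yet)
Bit 15: prefix='001' -> emit 'l', reset
Bit 16: prefix='1' (no match yet)
Bit 17: prefix='10' -> emit 'f', reset

Answer: oooffllf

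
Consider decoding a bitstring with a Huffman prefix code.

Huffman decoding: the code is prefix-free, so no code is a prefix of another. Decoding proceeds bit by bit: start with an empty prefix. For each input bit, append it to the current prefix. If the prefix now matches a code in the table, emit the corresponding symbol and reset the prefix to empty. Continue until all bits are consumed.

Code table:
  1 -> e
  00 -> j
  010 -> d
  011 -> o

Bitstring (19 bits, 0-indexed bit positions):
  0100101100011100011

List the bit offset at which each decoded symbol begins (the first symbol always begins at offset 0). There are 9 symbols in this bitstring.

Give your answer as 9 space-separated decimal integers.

Bit 0: prefix='0' (no match yet)
Bit 1: prefix='01' (no match yet)
Bit 2: prefix='010' -> emit 'd', reset
Bit 3: prefix='0' (no match yet)
Bit 4: prefix='01' (no match yet)
Bit 5: prefix='010' -> emit 'd', reset
Bit 6: prefix='1' -> emit 'e', reset
Bit 7: prefix='1' -> emit 'e', reset
Bit 8: prefix='0' (no match yet)
Bit 9: prefix='00' -> emit 'j', reset
Bit 10: prefix='0' (no match yet)
Bit 11: prefix='01' (no match yet)
Bit 12: prefix='011' -> emit 'o', reset
Bit 13: prefix='1' -> emit 'e', reset
Bit 14: prefix='0' (no match yet)
Bit 15: prefix='00' -> emit 'j', reset
Bit 16: prefix='0' (no match yet)
Bit 17: prefix='01' (no match yet)
Bit 18: prefix='011' -> emit 'o', reset

Answer: 0 3 6 7 8 10 13 14 16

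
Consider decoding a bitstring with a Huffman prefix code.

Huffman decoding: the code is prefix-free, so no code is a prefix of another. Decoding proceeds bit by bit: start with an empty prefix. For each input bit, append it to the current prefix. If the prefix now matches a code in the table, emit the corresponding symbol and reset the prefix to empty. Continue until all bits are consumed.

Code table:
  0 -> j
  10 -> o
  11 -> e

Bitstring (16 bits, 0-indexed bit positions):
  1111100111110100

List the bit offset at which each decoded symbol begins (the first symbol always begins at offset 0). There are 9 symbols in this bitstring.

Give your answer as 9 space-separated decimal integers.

Answer: 0 2 4 6 7 9 11 13 15

Derivation:
Bit 0: prefix='1' (no match yet)
Bit 1: prefix='11' -> emit 'e', reset
Bit 2: prefix='1' (no match yet)
Bit 3: prefix='11' -> emit 'e', reset
Bit 4: prefix='1' (no match yet)
Bit 5: prefix='10' -> emit 'o', reset
Bit 6: prefix='0' -> emit 'j', reset
Bit 7: prefix='1' (no match yet)
Bit 8: prefix='11' -> emit 'e', reset
Bit 9: prefix='1' (no match yet)
Bit 10: prefix='11' -> emit 'e', reset
Bit 11: prefix='1' (no match yet)
Bit 12: prefix='10' -> emit 'o', reset
Bit 13: prefix='1' (no match yet)
Bit 14: prefix='10' -> emit 'o', reset
Bit 15: prefix='0' -> emit 'j', reset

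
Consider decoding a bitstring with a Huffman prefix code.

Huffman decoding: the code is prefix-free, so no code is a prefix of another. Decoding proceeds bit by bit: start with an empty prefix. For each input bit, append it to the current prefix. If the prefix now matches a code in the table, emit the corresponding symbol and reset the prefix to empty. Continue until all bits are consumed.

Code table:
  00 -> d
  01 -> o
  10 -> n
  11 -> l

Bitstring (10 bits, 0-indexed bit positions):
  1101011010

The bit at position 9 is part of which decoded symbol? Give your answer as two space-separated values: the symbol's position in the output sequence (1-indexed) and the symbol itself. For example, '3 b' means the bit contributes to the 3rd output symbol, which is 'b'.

Bit 0: prefix='1' (no match yet)
Bit 1: prefix='11' -> emit 'l', reset
Bit 2: prefix='0' (no match yet)
Bit 3: prefix='01' -> emit 'o', reset
Bit 4: prefix='0' (no match yet)
Bit 5: prefix='01' -> emit 'o', reset
Bit 6: prefix='1' (no match yet)
Bit 7: prefix='10' -> emit 'n', reset
Bit 8: prefix='1' (no match yet)
Bit 9: prefix='10' -> emit 'n', reset

Answer: 5 n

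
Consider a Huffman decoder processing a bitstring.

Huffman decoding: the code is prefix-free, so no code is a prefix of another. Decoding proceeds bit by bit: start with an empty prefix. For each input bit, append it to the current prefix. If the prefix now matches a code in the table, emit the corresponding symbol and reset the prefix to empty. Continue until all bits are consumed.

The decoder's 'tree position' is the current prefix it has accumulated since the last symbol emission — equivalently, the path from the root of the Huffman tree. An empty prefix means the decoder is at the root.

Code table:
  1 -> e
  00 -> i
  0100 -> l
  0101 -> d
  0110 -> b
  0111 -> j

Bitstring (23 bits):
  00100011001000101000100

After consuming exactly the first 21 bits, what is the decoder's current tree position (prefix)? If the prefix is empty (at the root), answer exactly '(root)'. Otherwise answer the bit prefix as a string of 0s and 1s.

Bit 0: prefix='0' (no match yet)
Bit 1: prefix='00' -> emit 'i', reset
Bit 2: prefix='1' -> emit 'e', reset
Bit 3: prefix='0' (no match yet)
Bit 4: prefix='00' -> emit 'i', reset
Bit 5: prefix='0' (no match yet)
Bit 6: prefix='01' (no match yet)
Bit 7: prefix='011' (no match yet)
Bit 8: prefix='0110' -> emit 'b', reset
Bit 9: prefix='0' (no match yet)
Bit 10: prefix='01' (no match yet)
Bit 11: prefix='010' (no match yet)
Bit 12: prefix='0100' -> emit 'l', reset
Bit 13: prefix='0' (no match yet)
Bit 14: prefix='01' (no match yet)
Bit 15: prefix='010' (no match yet)
Bit 16: prefix='0101' -> emit 'd', reset
Bit 17: prefix='0' (no match yet)
Bit 18: prefix='00' -> emit 'i', reset
Bit 19: prefix='0' (no match yet)
Bit 20: prefix='01' (no match yet)

Answer: 01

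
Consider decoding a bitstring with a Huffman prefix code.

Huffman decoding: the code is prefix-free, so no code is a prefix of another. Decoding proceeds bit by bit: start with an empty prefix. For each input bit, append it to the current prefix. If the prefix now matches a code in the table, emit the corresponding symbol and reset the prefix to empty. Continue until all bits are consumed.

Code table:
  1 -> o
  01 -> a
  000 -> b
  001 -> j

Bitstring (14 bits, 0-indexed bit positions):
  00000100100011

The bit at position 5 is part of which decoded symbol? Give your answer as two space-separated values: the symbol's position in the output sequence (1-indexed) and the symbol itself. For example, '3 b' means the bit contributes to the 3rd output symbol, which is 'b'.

Answer: 2 j

Derivation:
Bit 0: prefix='0' (no match yet)
Bit 1: prefix='00' (no match yet)
Bit 2: prefix='000' -> emit 'b', reset
Bit 3: prefix='0' (no match yet)
Bit 4: prefix='00' (no match yet)
Bit 5: prefix='001' -> emit 'j', reset
Bit 6: prefix='0' (no match yet)
Bit 7: prefix='00' (no match yet)
Bit 8: prefix='001' -> emit 'j', reset
Bit 9: prefix='0' (no match yet)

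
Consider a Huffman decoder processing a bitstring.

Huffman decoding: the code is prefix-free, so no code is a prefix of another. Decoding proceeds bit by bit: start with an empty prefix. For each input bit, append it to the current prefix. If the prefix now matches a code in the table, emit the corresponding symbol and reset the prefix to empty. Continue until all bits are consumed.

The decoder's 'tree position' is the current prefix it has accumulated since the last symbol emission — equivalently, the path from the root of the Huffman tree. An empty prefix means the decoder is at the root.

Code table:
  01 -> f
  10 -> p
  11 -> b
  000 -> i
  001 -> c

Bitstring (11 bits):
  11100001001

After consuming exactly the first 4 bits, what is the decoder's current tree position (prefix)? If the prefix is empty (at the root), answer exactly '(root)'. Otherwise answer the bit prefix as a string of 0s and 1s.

Answer: (root)

Derivation:
Bit 0: prefix='1' (no match yet)
Bit 1: prefix='11' -> emit 'b', reset
Bit 2: prefix='1' (no match yet)
Bit 3: prefix='10' -> emit 'p', reset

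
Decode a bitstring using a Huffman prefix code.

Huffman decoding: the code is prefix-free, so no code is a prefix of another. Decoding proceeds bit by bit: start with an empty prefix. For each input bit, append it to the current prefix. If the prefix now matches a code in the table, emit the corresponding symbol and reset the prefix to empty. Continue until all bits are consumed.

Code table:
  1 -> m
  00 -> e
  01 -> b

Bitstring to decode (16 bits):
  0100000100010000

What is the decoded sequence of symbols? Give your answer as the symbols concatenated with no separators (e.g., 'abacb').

Bit 0: prefix='0' (no match yet)
Bit 1: prefix='01' -> emit 'b', reset
Bit 2: prefix='0' (no match yet)
Bit 3: prefix='00' -> emit 'e', reset
Bit 4: prefix='0' (no match yet)
Bit 5: prefix='00' -> emit 'e', reset
Bit 6: prefix='0' (no match yet)
Bit 7: prefix='01' -> emit 'b', reset
Bit 8: prefix='0' (no match yet)
Bit 9: prefix='00' -> emit 'e', reset
Bit 10: prefix='0' (no match yet)
Bit 11: prefix='01' -> emit 'b', reset
Bit 12: prefix='0' (no match yet)
Bit 13: prefix='00' -> emit 'e', reset
Bit 14: prefix='0' (no match yet)
Bit 15: prefix='00' -> emit 'e', reset

Answer: beebebee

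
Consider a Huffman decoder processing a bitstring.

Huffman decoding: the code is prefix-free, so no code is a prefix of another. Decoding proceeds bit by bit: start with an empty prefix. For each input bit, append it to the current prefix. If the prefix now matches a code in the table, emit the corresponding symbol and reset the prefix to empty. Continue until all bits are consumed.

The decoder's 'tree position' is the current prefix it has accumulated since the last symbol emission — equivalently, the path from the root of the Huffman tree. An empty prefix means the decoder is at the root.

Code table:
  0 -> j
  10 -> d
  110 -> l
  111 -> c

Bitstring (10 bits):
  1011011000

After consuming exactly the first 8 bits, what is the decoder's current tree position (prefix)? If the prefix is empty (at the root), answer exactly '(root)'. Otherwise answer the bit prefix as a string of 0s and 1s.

Bit 0: prefix='1' (no match yet)
Bit 1: prefix='10' -> emit 'd', reset
Bit 2: prefix='1' (no match yet)
Bit 3: prefix='11' (no match yet)
Bit 4: prefix='110' -> emit 'l', reset
Bit 5: prefix='1' (no match yet)
Bit 6: prefix='11' (no match yet)
Bit 7: prefix='110' -> emit 'l', reset

Answer: (root)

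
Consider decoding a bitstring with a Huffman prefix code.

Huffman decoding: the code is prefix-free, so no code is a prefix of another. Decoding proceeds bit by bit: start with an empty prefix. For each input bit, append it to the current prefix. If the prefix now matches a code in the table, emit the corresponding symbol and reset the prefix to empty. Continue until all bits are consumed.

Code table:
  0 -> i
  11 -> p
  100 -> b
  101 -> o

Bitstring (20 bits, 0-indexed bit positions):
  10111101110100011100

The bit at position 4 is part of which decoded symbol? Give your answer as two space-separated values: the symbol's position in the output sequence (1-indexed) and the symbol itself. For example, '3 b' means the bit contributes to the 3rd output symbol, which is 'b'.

Answer: 2 p

Derivation:
Bit 0: prefix='1' (no match yet)
Bit 1: prefix='10' (no match yet)
Bit 2: prefix='101' -> emit 'o', reset
Bit 3: prefix='1' (no match yet)
Bit 4: prefix='11' -> emit 'p', reset
Bit 5: prefix='1' (no match yet)
Bit 6: prefix='10' (no match yet)
Bit 7: prefix='101' -> emit 'o', reset
Bit 8: prefix='1' (no match yet)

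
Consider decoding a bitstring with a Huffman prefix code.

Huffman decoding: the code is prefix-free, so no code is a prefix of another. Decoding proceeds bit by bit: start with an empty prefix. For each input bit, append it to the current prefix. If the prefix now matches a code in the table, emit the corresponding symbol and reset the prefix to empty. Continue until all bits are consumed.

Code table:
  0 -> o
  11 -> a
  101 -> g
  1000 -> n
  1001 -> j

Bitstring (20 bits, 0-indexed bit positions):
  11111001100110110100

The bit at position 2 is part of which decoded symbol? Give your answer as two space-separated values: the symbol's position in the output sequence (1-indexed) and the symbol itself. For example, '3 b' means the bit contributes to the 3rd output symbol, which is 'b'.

Bit 0: prefix='1' (no match yet)
Bit 1: prefix='11' -> emit 'a', reset
Bit 2: prefix='1' (no match yet)
Bit 3: prefix='11' -> emit 'a', reset
Bit 4: prefix='1' (no match yet)
Bit 5: prefix='10' (no match yet)
Bit 6: prefix='100' (no match yet)

Answer: 2 a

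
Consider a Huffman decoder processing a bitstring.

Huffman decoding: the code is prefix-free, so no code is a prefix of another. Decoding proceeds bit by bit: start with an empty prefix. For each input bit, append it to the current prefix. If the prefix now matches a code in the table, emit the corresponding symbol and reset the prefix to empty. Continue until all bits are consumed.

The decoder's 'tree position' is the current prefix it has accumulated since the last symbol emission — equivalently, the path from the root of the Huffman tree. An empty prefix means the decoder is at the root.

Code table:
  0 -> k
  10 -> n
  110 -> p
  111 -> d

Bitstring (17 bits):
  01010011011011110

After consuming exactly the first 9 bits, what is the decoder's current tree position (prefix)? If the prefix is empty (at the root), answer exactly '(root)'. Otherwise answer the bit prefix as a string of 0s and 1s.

Bit 0: prefix='0' -> emit 'k', reset
Bit 1: prefix='1' (no match yet)
Bit 2: prefix='10' -> emit 'n', reset
Bit 3: prefix='1' (no match yet)
Bit 4: prefix='10' -> emit 'n', reset
Bit 5: prefix='0' -> emit 'k', reset
Bit 6: prefix='1' (no match yet)
Bit 7: prefix='11' (no match yet)
Bit 8: prefix='110' -> emit 'p', reset

Answer: (root)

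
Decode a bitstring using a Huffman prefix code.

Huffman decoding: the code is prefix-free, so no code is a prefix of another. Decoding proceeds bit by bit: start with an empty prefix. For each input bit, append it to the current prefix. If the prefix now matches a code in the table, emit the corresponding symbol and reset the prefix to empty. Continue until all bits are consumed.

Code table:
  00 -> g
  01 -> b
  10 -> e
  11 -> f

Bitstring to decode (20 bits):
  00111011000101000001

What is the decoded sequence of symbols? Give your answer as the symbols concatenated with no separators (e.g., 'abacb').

Answer: gfefgbbggb

Derivation:
Bit 0: prefix='0' (no match yet)
Bit 1: prefix='00' -> emit 'g', reset
Bit 2: prefix='1' (no match yet)
Bit 3: prefix='11' -> emit 'f', reset
Bit 4: prefix='1' (no match yet)
Bit 5: prefix='10' -> emit 'e', reset
Bit 6: prefix='1' (no match yet)
Bit 7: prefix='11' -> emit 'f', reset
Bit 8: prefix='0' (no match yet)
Bit 9: prefix='00' -> emit 'g', reset
Bit 10: prefix='0' (no match yet)
Bit 11: prefix='01' -> emit 'b', reset
Bit 12: prefix='0' (no match yet)
Bit 13: prefix='01' -> emit 'b', reset
Bit 14: prefix='0' (no match yet)
Bit 15: prefix='00' -> emit 'g', reset
Bit 16: prefix='0' (no match yet)
Bit 17: prefix='00' -> emit 'g', reset
Bit 18: prefix='0' (no match yet)
Bit 19: prefix='01' -> emit 'b', reset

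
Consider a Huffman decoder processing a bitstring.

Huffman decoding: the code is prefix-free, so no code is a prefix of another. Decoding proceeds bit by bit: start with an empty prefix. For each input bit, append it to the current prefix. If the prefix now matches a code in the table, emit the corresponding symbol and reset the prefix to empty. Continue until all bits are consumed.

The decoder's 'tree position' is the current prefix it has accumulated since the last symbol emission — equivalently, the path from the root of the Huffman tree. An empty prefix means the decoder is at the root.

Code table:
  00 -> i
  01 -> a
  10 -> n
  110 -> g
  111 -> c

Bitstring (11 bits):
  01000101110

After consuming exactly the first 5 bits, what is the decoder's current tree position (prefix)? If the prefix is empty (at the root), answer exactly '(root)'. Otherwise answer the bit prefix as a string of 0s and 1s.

Bit 0: prefix='0' (no match yet)
Bit 1: prefix='01' -> emit 'a', reset
Bit 2: prefix='0' (no match yet)
Bit 3: prefix='00' -> emit 'i', reset
Bit 4: prefix='0' (no match yet)

Answer: 0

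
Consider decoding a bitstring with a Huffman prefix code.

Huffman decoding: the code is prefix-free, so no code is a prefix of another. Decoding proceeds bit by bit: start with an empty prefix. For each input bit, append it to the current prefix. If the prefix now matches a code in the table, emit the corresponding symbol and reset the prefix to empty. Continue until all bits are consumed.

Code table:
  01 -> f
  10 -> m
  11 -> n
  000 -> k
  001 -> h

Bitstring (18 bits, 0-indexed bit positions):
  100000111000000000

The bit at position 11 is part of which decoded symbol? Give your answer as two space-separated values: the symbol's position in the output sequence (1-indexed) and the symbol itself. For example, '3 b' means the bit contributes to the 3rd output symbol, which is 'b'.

Answer: 5 k

Derivation:
Bit 0: prefix='1' (no match yet)
Bit 1: prefix='10' -> emit 'm', reset
Bit 2: prefix='0' (no match yet)
Bit 3: prefix='00' (no match yet)
Bit 4: prefix='000' -> emit 'k', reset
Bit 5: prefix='0' (no match yet)
Bit 6: prefix='01' -> emit 'f', reset
Bit 7: prefix='1' (no match yet)
Bit 8: prefix='11' -> emit 'n', reset
Bit 9: prefix='0' (no match yet)
Bit 10: prefix='00' (no match yet)
Bit 11: prefix='000' -> emit 'k', reset
Bit 12: prefix='0' (no match yet)
Bit 13: prefix='00' (no match yet)
Bit 14: prefix='000' -> emit 'k', reset
Bit 15: prefix='0' (no match yet)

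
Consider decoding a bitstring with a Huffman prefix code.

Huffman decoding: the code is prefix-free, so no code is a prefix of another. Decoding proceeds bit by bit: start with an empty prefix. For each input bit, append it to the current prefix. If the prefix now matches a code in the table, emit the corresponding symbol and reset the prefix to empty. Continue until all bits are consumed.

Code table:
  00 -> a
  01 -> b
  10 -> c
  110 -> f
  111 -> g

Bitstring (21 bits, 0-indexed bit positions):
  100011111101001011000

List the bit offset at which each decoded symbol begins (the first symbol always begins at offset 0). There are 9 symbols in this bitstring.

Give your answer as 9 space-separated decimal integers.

Bit 0: prefix='1' (no match yet)
Bit 1: prefix='10' -> emit 'c', reset
Bit 2: prefix='0' (no match yet)
Bit 3: prefix='00' -> emit 'a', reset
Bit 4: prefix='1' (no match yet)
Bit 5: prefix='11' (no match yet)
Bit 6: prefix='111' -> emit 'g', reset
Bit 7: prefix='1' (no match yet)
Bit 8: prefix='11' (no match yet)
Bit 9: prefix='111' -> emit 'g', reset
Bit 10: prefix='0' (no match yet)
Bit 11: prefix='01' -> emit 'b', reset
Bit 12: prefix='0' (no match yet)
Bit 13: prefix='00' -> emit 'a', reset
Bit 14: prefix='1' (no match yet)
Bit 15: prefix='10' -> emit 'c', reset
Bit 16: prefix='1' (no match yet)
Bit 17: prefix='11' (no match yet)
Bit 18: prefix='110' -> emit 'f', reset
Bit 19: prefix='0' (no match yet)
Bit 20: prefix='00' -> emit 'a', reset

Answer: 0 2 4 7 10 12 14 16 19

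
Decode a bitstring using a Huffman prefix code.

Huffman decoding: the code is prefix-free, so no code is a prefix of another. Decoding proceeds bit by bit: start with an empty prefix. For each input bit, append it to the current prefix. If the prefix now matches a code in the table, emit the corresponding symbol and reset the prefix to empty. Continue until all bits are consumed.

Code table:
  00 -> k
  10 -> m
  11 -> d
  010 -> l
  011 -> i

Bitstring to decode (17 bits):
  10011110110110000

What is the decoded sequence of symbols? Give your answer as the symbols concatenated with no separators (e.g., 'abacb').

Bit 0: prefix='1' (no match yet)
Bit 1: prefix='10' -> emit 'm', reset
Bit 2: prefix='0' (no match yet)
Bit 3: prefix='01' (no match yet)
Bit 4: prefix='011' -> emit 'i', reset
Bit 5: prefix='1' (no match yet)
Bit 6: prefix='11' -> emit 'd', reset
Bit 7: prefix='0' (no match yet)
Bit 8: prefix='01' (no match yet)
Bit 9: prefix='011' -> emit 'i', reset
Bit 10: prefix='0' (no match yet)
Bit 11: prefix='01' (no match yet)
Bit 12: prefix='011' -> emit 'i', reset
Bit 13: prefix='0' (no match yet)
Bit 14: prefix='00' -> emit 'k', reset
Bit 15: prefix='0' (no match yet)
Bit 16: prefix='00' -> emit 'k', reset

Answer: midiikk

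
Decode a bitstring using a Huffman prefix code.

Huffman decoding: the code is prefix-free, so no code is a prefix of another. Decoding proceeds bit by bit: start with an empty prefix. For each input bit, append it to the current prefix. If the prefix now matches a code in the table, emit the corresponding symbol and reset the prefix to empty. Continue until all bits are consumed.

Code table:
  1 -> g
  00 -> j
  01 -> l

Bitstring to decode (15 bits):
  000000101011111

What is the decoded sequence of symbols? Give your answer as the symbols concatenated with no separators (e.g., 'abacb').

Bit 0: prefix='0' (no match yet)
Bit 1: prefix='00' -> emit 'j', reset
Bit 2: prefix='0' (no match yet)
Bit 3: prefix='00' -> emit 'j', reset
Bit 4: prefix='0' (no match yet)
Bit 5: prefix='00' -> emit 'j', reset
Bit 6: prefix='1' -> emit 'g', reset
Bit 7: prefix='0' (no match yet)
Bit 8: prefix='01' -> emit 'l', reset
Bit 9: prefix='0' (no match yet)
Bit 10: prefix='01' -> emit 'l', reset
Bit 11: prefix='1' -> emit 'g', reset
Bit 12: prefix='1' -> emit 'g', reset
Bit 13: prefix='1' -> emit 'g', reset
Bit 14: prefix='1' -> emit 'g', reset

Answer: jjjgllgggg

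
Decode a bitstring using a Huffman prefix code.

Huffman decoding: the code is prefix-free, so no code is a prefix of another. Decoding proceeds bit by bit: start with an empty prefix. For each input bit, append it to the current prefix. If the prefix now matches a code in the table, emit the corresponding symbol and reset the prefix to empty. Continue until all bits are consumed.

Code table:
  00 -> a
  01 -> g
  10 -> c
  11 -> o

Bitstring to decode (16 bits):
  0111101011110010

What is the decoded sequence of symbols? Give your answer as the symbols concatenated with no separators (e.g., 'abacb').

Bit 0: prefix='0' (no match yet)
Bit 1: prefix='01' -> emit 'g', reset
Bit 2: prefix='1' (no match yet)
Bit 3: prefix='11' -> emit 'o', reset
Bit 4: prefix='1' (no match yet)
Bit 5: prefix='10' -> emit 'c', reset
Bit 6: prefix='1' (no match yet)
Bit 7: prefix='10' -> emit 'c', reset
Bit 8: prefix='1' (no match yet)
Bit 9: prefix='11' -> emit 'o', reset
Bit 10: prefix='1' (no match yet)
Bit 11: prefix='11' -> emit 'o', reset
Bit 12: prefix='0' (no match yet)
Bit 13: prefix='00' -> emit 'a', reset
Bit 14: prefix='1' (no match yet)
Bit 15: prefix='10' -> emit 'c', reset

Answer: goccooac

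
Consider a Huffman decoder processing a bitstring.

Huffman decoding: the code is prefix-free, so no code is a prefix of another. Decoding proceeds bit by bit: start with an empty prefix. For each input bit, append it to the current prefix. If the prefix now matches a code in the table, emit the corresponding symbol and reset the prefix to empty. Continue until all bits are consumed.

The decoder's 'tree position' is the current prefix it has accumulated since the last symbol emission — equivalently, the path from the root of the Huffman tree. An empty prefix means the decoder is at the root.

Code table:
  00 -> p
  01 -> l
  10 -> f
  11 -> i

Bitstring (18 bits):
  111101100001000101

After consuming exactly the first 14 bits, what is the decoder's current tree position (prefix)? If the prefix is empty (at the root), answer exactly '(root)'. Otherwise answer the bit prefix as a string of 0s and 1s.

Bit 0: prefix='1' (no match yet)
Bit 1: prefix='11' -> emit 'i', reset
Bit 2: prefix='1' (no match yet)
Bit 3: prefix='11' -> emit 'i', reset
Bit 4: prefix='0' (no match yet)
Bit 5: prefix='01' -> emit 'l', reset
Bit 6: prefix='1' (no match yet)
Bit 7: prefix='10' -> emit 'f', reset
Bit 8: prefix='0' (no match yet)
Bit 9: prefix='00' -> emit 'p', reset
Bit 10: prefix='0' (no match yet)
Bit 11: prefix='01' -> emit 'l', reset
Bit 12: prefix='0' (no match yet)
Bit 13: prefix='00' -> emit 'p', reset

Answer: (root)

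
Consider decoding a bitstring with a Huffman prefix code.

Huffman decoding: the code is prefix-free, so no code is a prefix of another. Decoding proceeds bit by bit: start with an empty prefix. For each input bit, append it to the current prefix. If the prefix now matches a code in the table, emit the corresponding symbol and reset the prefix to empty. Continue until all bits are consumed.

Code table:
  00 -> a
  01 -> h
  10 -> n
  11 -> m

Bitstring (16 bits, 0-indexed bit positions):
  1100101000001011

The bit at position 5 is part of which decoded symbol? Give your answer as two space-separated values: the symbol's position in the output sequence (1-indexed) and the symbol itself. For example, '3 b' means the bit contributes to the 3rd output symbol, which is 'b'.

Answer: 3 n

Derivation:
Bit 0: prefix='1' (no match yet)
Bit 1: prefix='11' -> emit 'm', reset
Bit 2: prefix='0' (no match yet)
Bit 3: prefix='00' -> emit 'a', reset
Bit 4: prefix='1' (no match yet)
Bit 5: prefix='10' -> emit 'n', reset
Bit 6: prefix='1' (no match yet)
Bit 7: prefix='10' -> emit 'n', reset
Bit 8: prefix='0' (no match yet)
Bit 9: prefix='00' -> emit 'a', reset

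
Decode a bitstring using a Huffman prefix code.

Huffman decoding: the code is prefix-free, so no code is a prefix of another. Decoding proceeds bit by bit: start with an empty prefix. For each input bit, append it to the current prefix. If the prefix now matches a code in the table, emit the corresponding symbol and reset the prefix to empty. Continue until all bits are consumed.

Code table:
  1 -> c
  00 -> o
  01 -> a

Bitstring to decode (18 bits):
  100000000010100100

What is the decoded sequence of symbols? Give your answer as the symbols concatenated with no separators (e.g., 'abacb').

Bit 0: prefix='1' -> emit 'c', reset
Bit 1: prefix='0' (no match yet)
Bit 2: prefix='00' -> emit 'o', reset
Bit 3: prefix='0' (no match yet)
Bit 4: prefix='00' -> emit 'o', reset
Bit 5: prefix='0' (no match yet)
Bit 6: prefix='00' -> emit 'o', reset
Bit 7: prefix='0' (no match yet)
Bit 8: prefix='00' -> emit 'o', reset
Bit 9: prefix='0' (no match yet)
Bit 10: prefix='01' -> emit 'a', reset
Bit 11: prefix='0' (no match yet)
Bit 12: prefix='01' -> emit 'a', reset
Bit 13: prefix='0' (no match yet)
Bit 14: prefix='00' -> emit 'o', reset
Bit 15: prefix='1' -> emit 'c', reset
Bit 16: prefix='0' (no match yet)
Bit 17: prefix='00' -> emit 'o', reset

Answer: cooooaaoco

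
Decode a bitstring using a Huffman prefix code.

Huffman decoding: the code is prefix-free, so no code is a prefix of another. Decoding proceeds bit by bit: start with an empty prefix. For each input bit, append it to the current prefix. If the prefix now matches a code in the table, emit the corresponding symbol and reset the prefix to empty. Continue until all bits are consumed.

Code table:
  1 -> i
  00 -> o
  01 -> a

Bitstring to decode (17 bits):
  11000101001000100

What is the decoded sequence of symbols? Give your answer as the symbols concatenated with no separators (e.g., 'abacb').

Bit 0: prefix='1' -> emit 'i', reset
Bit 1: prefix='1' -> emit 'i', reset
Bit 2: prefix='0' (no match yet)
Bit 3: prefix='00' -> emit 'o', reset
Bit 4: prefix='0' (no match yet)
Bit 5: prefix='01' -> emit 'a', reset
Bit 6: prefix='0' (no match yet)
Bit 7: prefix='01' -> emit 'a', reset
Bit 8: prefix='0' (no match yet)
Bit 9: prefix='00' -> emit 'o', reset
Bit 10: prefix='1' -> emit 'i', reset
Bit 11: prefix='0' (no match yet)
Bit 12: prefix='00' -> emit 'o', reset
Bit 13: prefix='0' (no match yet)
Bit 14: prefix='01' -> emit 'a', reset
Bit 15: prefix='0' (no match yet)
Bit 16: prefix='00' -> emit 'o', reset

Answer: iioaaoioao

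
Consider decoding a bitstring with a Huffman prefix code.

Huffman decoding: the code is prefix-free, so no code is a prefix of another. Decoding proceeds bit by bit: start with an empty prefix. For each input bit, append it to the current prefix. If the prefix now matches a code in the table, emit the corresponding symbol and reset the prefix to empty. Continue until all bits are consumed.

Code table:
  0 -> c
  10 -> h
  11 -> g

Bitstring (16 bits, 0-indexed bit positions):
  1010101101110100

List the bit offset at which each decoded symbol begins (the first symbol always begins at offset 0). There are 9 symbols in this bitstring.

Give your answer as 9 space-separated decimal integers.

Bit 0: prefix='1' (no match yet)
Bit 1: prefix='10' -> emit 'h', reset
Bit 2: prefix='1' (no match yet)
Bit 3: prefix='10' -> emit 'h', reset
Bit 4: prefix='1' (no match yet)
Bit 5: prefix='10' -> emit 'h', reset
Bit 6: prefix='1' (no match yet)
Bit 7: prefix='11' -> emit 'g', reset
Bit 8: prefix='0' -> emit 'c', reset
Bit 9: prefix='1' (no match yet)
Bit 10: prefix='11' -> emit 'g', reset
Bit 11: prefix='1' (no match yet)
Bit 12: prefix='10' -> emit 'h', reset
Bit 13: prefix='1' (no match yet)
Bit 14: prefix='10' -> emit 'h', reset
Bit 15: prefix='0' -> emit 'c', reset

Answer: 0 2 4 6 8 9 11 13 15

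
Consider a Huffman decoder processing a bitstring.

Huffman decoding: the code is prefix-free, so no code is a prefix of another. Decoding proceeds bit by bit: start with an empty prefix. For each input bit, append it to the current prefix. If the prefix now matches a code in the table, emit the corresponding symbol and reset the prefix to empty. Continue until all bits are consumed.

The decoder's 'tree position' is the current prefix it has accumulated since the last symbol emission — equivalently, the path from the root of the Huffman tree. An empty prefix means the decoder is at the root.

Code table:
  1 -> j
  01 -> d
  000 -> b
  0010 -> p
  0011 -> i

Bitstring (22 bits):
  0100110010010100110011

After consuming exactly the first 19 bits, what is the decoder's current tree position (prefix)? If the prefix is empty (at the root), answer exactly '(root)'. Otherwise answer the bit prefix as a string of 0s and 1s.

Answer: 0

Derivation:
Bit 0: prefix='0' (no match yet)
Bit 1: prefix='01' -> emit 'd', reset
Bit 2: prefix='0' (no match yet)
Bit 3: prefix='00' (no match yet)
Bit 4: prefix='001' (no match yet)
Bit 5: prefix='0011' -> emit 'i', reset
Bit 6: prefix='0' (no match yet)
Bit 7: prefix='00' (no match yet)
Bit 8: prefix='001' (no match yet)
Bit 9: prefix='0010' -> emit 'p', reset
Bit 10: prefix='0' (no match yet)
Bit 11: prefix='01' -> emit 'd', reset
Bit 12: prefix='0' (no match yet)
Bit 13: prefix='01' -> emit 'd', reset
Bit 14: prefix='0' (no match yet)
Bit 15: prefix='00' (no match yet)
Bit 16: prefix='001' (no match yet)
Bit 17: prefix='0011' -> emit 'i', reset
Bit 18: prefix='0' (no match yet)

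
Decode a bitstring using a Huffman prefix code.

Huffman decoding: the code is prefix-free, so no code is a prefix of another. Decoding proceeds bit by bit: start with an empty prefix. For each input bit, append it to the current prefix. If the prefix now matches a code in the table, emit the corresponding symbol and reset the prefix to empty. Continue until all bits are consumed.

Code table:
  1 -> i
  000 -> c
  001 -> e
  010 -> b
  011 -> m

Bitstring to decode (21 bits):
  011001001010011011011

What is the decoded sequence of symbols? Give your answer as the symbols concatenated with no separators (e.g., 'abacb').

Bit 0: prefix='0' (no match yet)
Bit 1: prefix='01' (no match yet)
Bit 2: prefix='011' -> emit 'm', reset
Bit 3: prefix='0' (no match yet)
Bit 4: prefix='00' (no match yet)
Bit 5: prefix='001' -> emit 'e', reset
Bit 6: prefix='0' (no match yet)
Bit 7: prefix='00' (no match yet)
Bit 8: prefix='001' -> emit 'e', reset
Bit 9: prefix='0' (no match yet)
Bit 10: prefix='01' (no match yet)
Bit 11: prefix='010' -> emit 'b', reset
Bit 12: prefix='0' (no match yet)
Bit 13: prefix='01' (no match yet)
Bit 14: prefix='011' -> emit 'm', reset
Bit 15: prefix='0' (no match yet)
Bit 16: prefix='01' (no match yet)
Bit 17: prefix='011' -> emit 'm', reset
Bit 18: prefix='0' (no match yet)
Bit 19: prefix='01' (no match yet)
Bit 20: prefix='011' -> emit 'm', reset

Answer: meebmmm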